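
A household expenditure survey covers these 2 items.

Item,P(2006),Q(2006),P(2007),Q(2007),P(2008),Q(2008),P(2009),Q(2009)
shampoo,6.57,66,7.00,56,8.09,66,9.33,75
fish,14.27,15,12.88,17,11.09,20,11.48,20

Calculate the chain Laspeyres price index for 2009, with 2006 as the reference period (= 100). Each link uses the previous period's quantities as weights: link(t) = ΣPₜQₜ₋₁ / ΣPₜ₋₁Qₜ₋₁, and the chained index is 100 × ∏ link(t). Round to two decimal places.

Link 2006→2007:
ΣP(2007)Q(2006) = 7.00×66 + 12.88×15 = 462 + 193.2 = 655.2
ΣP(2006)Q(2006) = 6.57×66 + 14.27×15 = 433.62 + 214.05 = 647.67
link = 655.2/647.67 = 1.011626
Link 2007→2008:
ΣP(2008)Q(2007) = 8.09×56 + 11.09×17 = 453.04 + 188.53 = 641.57
ΣP(2007)Q(2007) = 7.00×56 + 12.88×17 = 392 + 218.96 = 610.96
link = 641.57/610.96 = 1.050101
Link 2008→2009:
ΣP(2009)Q(2008) = 9.33×66 + 11.48×20 = 615.78 + 229.6 = 845.38
ΣP(2008)Q(2008) = 8.09×66 + 11.09×20 = 533.94 + 221.8 = 755.74
link = 845.38/755.74 = 1.118612
Chained index = 100 × 1.011626 × 1.050101 × 1.118612 = 118.8313

118.83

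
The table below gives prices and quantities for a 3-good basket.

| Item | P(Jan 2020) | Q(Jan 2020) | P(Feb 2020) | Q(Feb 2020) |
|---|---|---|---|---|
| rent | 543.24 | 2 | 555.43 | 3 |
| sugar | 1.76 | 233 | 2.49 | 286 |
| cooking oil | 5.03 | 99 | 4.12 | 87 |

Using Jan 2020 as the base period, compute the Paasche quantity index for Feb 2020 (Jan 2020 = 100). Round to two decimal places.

Paasche quantity index uses current-period prices as weights.
ΣP(Feb 2020)·Q(Feb 2020) = 555.43×3 + 2.49×286 + 4.12×87 = 1666.29 + 712.14 + 358.44 = 2736.87
ΣP(Feb 2020)·Q(Jan 2020) = 555.43×2 + 2.49×233 + 4.12×99 = 1110.86 + 580.17 + 407.88 = 2098.91
Index = 2736.87 / 2098.91 × 100 = 130.3948

130.39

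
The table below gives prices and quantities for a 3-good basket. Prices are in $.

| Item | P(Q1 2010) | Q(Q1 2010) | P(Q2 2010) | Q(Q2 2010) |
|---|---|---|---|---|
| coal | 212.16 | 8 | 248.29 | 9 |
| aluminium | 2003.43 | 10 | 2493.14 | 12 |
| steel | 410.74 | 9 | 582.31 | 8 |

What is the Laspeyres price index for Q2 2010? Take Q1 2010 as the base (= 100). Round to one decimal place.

Laspeyres price index uses base-period quantities as weights.
ΣP(Q2 2010)·Q(Q1 2010) = 248.29×8 + 2493.14×10 + 582.31×9 = 1986.32 + 24931.4 + 5240.79 = 32158.51
ΣP(Q1 2010)·Q(Q1 2010) = 212.16×8 + 2003.43×10 + 410.74×9 = 1697.28 + 20034.3 + 3696.66 = 25428.24
Index = 32158.51 / 25428.24 × 100 = 126.4677

126.5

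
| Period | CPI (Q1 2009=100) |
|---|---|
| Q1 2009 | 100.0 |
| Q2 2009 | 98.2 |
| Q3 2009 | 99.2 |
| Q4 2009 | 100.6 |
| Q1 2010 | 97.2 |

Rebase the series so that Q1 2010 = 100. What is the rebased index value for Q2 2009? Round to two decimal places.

Rebased(Q2 2009) = 98.2 / 97.2 × 100 = 101.0288

101.03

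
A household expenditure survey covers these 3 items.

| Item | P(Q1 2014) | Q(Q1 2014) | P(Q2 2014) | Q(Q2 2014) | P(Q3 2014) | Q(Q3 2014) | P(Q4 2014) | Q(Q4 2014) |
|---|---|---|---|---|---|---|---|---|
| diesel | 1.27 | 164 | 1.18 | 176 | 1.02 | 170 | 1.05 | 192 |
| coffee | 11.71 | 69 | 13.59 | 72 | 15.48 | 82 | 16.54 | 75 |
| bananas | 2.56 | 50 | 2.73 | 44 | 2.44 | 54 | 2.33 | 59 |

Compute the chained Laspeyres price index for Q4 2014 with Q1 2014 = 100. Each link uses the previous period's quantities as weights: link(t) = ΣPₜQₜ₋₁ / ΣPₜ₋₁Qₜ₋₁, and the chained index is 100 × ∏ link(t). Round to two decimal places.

Link Q1 2014→Q2 2014:
ΣP(Q2 2014)Q(Q1 2014) = 1.18×164 + 13.59×69 + 2.73×50 = 193.52 + 937.71 + 136.5 = 1267.73
ΣP(Q1 2014)Q(Q1 2014) = 1.27×164 + 11.71×69 + 2.56×50 = 208.28 + 807.99 + 128 = 1144.27
link = 1267.73/1144.27 = 1.107894
Link Q2 2014→Q3 2014:
ΣP(Q3 2014)Q(Q2 2014) = 1.02×176 + 15.48×72 + 2.44×44 = 179.52 + 1114.56 + 107.36 = 1401.44
ΣP(Q2 2014)Q(Q2 2014) = 1.18×176 + 13.59×72 + 2.73×44 = 207.68 + 978.48 + 120.12 = 1306.28
link = 1401.44/1306.28 = 1.072848
Link Q3 2014→Q4 2014:
ΣP(Q4 2014)Q(Q3 2014) = 1.05×170 + 16.54×82 + 2.33×54 = 178.5 + 1356.28 + 125.82 = 1660.6
ΣP(Q3 2014)Q(Q3 2014) = 1.02×170 + 15.48×82 + 2.44×54 = 173.4 + 1269.36 + 131.76 = 1574.52
link = 1660.6/1574.52 = 1.054671
Chained index = 100 × 1.107894 × 1.072848 × 1.054671 = 125.3584

125.36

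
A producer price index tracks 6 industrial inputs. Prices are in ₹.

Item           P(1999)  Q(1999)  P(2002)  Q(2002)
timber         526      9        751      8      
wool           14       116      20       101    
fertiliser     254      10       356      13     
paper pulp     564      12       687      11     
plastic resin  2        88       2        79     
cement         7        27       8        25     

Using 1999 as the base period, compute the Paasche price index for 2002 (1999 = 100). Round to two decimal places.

133.05

Paasche price index uses current-period quantities as weights.
ΣP(2002)·Q(2002) = 751×8 + 20×101 + 356×13 + 687×11 + 2×79 + 8×25 = 6008 + 2020 + 4628 + 7557 + 158 + 200 = 20571
ΣP(1999)·Q(2002) = 526×8 + 14×101 + 254×13 + 564×11 + 2×79 + 7×25 = 4208 + 1414 + 3302 + 6204 + 158 + 175 = 15461
Index = 20571 / 15461 × 100 = 133.0509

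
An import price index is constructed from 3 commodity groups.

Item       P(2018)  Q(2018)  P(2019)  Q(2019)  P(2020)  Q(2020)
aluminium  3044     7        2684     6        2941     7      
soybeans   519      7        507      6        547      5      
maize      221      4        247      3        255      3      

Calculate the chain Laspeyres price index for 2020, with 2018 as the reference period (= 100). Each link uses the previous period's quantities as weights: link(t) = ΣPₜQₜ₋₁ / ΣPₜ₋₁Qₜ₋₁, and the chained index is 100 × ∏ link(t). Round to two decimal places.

98.52

Link 2018→2019:
ΣP(2019)Q(2018) = 2684×7 + 507×7 + 247×4 = 18788 + 3549 + 988 = 23325
ΣP(2018)Q(2018) = 3044×7 + 519×7 + 221×4 = 21308 + 3633 + 884 = 25825
link = 23325/25825 = 0.903195
Link 2019→2020:
ΣP(2020)Q(2019) = 2941×6 + 547×6 + 255×3 = 17646 + 3282 + 765 = 21693
ΣP(2019)Q(2019) = 2684×6 + 507×6 + 247×3 = 16104 + 3042 + 741 = 19887
link = 21693/19887 = 1.090813
Chained index = 100 × 0.903195 × 1.090813 = 98.5216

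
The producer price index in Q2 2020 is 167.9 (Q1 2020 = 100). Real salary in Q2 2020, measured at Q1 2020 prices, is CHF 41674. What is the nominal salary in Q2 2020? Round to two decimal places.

69970.65

Nominal = Real × (Index/100) = 41674 × (167.9/100)
        = 41674 × 1.679 = 69970.6460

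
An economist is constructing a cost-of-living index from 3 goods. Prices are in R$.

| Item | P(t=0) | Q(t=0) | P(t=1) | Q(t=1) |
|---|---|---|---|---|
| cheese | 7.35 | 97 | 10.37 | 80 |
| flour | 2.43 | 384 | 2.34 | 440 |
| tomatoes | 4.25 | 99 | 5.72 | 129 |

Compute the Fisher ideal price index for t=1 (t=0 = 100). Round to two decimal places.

118.65

Laspeyres component (base-period weights):
ΣP(t=1)Q(t=0) = 10.37×97 + 2.34×384 + 5.72×99 = 1005.89 + 898.56 + 566.28 = 2470.73
ΣP(t=0)Q(t=0) = 7.35×97 + 2.43×384 + 4.25×99 = 712.95 + 933.12 + 420.75 = 2066.82
L = 2470.73 / 2066.82 × 100 = 119.5426
Paasche component (current-period weights):
ΣP(t=1)Q(t=1) = 10.37×80 + 2.34×440 + 5.72×129 = 829.6 + 1029.6 + 737.88 = 2597.08
ΣP(t=0)Q(t=1) = 7.35×80 + 2.43×440 + 4.25×129 = 588 + 1069.2 + 548.25 = 2205.45
P = 2597.08 / 2205.45 × 100 = 117.7574
Fisher = √(L × P) = √(119.5426 × 117.7574) = 118.6466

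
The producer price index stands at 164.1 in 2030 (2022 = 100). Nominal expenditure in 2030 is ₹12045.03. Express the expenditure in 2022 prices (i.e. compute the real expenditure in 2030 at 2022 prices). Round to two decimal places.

Real = Nominal ÷ (Index/100) = 12045.03 ÷ (164.1/100)
     = 12045.03 ÷ 1.641 = 7340.0548

7340.05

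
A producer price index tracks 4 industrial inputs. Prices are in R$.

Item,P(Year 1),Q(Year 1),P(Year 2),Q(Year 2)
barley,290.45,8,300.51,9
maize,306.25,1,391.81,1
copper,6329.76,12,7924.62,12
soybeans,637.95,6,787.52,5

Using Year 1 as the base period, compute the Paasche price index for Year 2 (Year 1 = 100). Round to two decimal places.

124.45

Paasche price index uses current-period quantities as weights.
ΣP(Year 2)·Q(Year 2) = 300.51×9 + 391.81×1 + 7924.62×12 + 787.52×5 = 2704.59 + 391.81 + 95095.44 + 3937.6 = 102129.44
ΣP(Year 1)·Q(Year 2) = 290.45×9 + 306.25×1 + 6329.76×12 + 637.95×5 = 2614.05 + 306.25 + 75957.12 + 3189.75 = 82067.17
Index = 102129.44 / 82067.17 × 100 = 124.4462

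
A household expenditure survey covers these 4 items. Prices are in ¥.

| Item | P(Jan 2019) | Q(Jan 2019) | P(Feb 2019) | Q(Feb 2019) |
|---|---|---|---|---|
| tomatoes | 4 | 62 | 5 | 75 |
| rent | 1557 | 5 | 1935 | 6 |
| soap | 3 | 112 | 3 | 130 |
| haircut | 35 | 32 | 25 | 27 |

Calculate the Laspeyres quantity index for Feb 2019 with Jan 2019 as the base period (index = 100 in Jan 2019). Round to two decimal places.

Laspeyres quantity index uses base-period prices as weights.
ΣP(Jan 2019)·Q(Feb 2019) = 4×75 + 1557×6 + 3×130 + 35×27 = 300 + 9342 + 390 + 945 = 10977
ΣP(Jan 2019)·Q(Jan 2019) = 4×62 + 1557×5 + 3×112 + 35×32 = 248 + 7785 + 336 + 1120 = 9489
Index = 10977 / 9489 × 100 = 115.6813

115.68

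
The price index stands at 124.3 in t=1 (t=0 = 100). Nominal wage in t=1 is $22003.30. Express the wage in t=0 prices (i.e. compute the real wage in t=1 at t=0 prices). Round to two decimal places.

17701.77

Real = Nominal ÷ (Index/100) = 22003.30 ÷ (124.3/100)
     = 22003.30 ÷ 1.243 = 17701.7699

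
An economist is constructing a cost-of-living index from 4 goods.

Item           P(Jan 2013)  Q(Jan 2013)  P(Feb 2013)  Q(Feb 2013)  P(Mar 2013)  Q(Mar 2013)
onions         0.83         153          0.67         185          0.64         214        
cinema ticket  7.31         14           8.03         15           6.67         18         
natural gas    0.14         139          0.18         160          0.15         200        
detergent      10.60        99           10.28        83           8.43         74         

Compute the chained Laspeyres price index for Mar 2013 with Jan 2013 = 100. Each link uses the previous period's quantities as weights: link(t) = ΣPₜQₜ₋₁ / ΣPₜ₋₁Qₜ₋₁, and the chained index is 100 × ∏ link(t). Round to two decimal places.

Link Jan 2013→Feb 2013:
ΣP(Feb 2013)Q(Jan 2013) = 0.67×153 + 8.03×14 + 0.18×139 + 10.28×99 = 102.51 + 112.42 + 25.02 + 1017.72 = 1257.67
ΣP(Jan 2013)Q(Jan 2013) = 0.83×153 + 7.31×14 + 0.14×139 + 10.60×99 = 126.99 + 102.34 + 19.46 + 1049.4 = 1298.19
link = 1257.67/1298.19 = 0.968787
Link Feb 2013→Mar 2013:
ΣP(Mar 2013)Q(Feb 2013) = 0.64×185 + 6.67×15 + 0.15×160 + 8.43×83 = 118.4 + 100.05 + 24 + 699.69 = 942.14
ΣP(Feb 2013)Q(Feb 2013) = 0.67×185 + 8.03×15 + 0.18×160 + 10.28×83 = 123.95 + 120.45 + 28.8 + 853.24 = 1126.44
link = 942.14/1126.44 = 0.836387
Chained index = 100 × 0.968787 × 0.836387 = 81.0281

81.03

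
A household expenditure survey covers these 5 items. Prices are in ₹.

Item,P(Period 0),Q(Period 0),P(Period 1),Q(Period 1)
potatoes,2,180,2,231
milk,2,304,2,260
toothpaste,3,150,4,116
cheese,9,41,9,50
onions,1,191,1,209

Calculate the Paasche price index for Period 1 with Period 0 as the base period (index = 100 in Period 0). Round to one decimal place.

Paasche price index uses current-period quantities as weights.
ΣP(Period 1)·Q(Period 1) = 2×231 + 2×260 + 4×116 + 9×50 + 1×209 = 462 + 520 + 464 + 450 + 209 = 2105
ΣP(Period 0)·Q(Period 1) = 2×231 + 2×260 + 3×116 + 9×50 + 1×209 = 462 + 520 + 348 + 450 + 209 = 1989
Index = 2105 / 1989 × 100 = 105.8321

105.8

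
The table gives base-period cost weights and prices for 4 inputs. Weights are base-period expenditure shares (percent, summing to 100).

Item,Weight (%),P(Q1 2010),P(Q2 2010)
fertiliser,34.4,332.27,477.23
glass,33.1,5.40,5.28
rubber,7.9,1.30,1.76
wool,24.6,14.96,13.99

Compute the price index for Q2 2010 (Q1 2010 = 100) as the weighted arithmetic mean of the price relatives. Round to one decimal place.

fertiliser: 34.4 × (477.23/332.27) = 34.4 × 1.436272 = 49.4077
glass: 33.1 × (5.28/5.40) = 33.1 × 0.977778 = 32.3644
rubber: 7.9 × (1.76/1.30) = 7.9 × 1.353846 = 10.6954
wool: 24.6 × (13.99/14.96) = 24.6 × 0.935160 = 23.0049
Index = Σ wᵢ·(p₁ᵢ/p₀ᵢ) = 49.4077 + 32.3644 + 10.6954 + 23.0049 = 115.4725

115.5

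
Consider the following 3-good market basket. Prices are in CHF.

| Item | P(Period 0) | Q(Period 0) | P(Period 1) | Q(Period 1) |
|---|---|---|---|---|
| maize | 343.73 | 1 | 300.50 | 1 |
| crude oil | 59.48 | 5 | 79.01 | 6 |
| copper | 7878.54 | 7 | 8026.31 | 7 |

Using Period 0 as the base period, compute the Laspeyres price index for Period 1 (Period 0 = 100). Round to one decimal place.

102.0

Laspeyres price index uses base-period quantities as weights.
ΣP(Period 1)·Q(Period 0) = 300.50×1 + 79.01×5 + 8026.31×7 = 300.5 + 395.05 + 56184.17 = 56879.72
ΣP(Period 0)·Q(Period 0) = 343.73×1 + 59.48×5 + 7878.54×7 = 343.73 + 297.4 + 55149.78 = 55790.91
Index = 56879.72 / 55790.91 × 100 = 101.9516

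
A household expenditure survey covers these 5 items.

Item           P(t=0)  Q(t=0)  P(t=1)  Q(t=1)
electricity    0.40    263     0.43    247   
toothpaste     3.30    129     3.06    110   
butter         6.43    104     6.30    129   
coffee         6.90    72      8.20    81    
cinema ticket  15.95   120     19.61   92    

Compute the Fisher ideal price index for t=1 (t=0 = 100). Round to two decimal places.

Laspeyres component (base-period weights):
ΣP(t=1)Q(t=0) = 0.43×263 + 3.06×129 + 6.30×104 + 8.20×72 + 19.61×120 = 113.09 + 394.74 + 655.2 + 590.4 + 2353.2 = 4106.63
ΣP(t=0)Q(t=0) = 0.40×263 + 3.30×129 + 6.43×104 + 6.90×72 + 15.95×120 = 105.2 + 425.7 + 668.72 + 496.8 + 1914 = 3610.42
L = 4106.63 / 3610.42 × 100 = 113.7438
Paasche component (current-period weights):
ΣP(t=1)Q(t=1) = 0.43×247 + 3.06×110 + 6.30×129 + 8.20×81 + 19.61×92 = 106.21 + 336.6 + 812.7 + 664.2 + 1804.12 = 3723.83
ΣP(t=0)Q(t=1) = 0.40×247 + 3.30×110 + 6.43×129 + 6.90×81 + 15.95×92 = 98.8 + 363 + 829.47 + 558.9 + 1467.4 = 3317.57
P = 3723.83 / 3317.57 × 100 = 112.2457
Fisher = √(L × P) = √(113.7438 × 112.2457) = 112.9923

112.99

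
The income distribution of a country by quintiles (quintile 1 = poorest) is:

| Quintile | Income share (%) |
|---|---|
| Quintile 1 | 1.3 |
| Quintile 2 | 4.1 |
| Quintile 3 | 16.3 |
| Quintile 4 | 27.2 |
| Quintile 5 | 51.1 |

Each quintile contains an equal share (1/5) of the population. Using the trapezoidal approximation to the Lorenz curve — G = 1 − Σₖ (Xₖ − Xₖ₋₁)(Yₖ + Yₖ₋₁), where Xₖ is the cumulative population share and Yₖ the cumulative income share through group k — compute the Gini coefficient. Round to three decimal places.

0.491

Cumulative income shares Yₖ: 0.0130, 0.0540, 0.2170, 0.4890, 1.0000
Σ (Xₖ−Xₖ₋₁)(Yₖ+Yₖ₋₁) = (1/5)(0.0130+0.0000) + (1/5)(0.0540+0.0130) + (1/5)(0.2170+0.0540) + (1/5)(0.4890+0.2170) + (1/5)(1.0000+0.4890)
  = 0.0026 + 0.0134 + 0.0542 + 0.1412 + 0.2978 = 0.5092
G = 1 − 0.5092 = 0.4908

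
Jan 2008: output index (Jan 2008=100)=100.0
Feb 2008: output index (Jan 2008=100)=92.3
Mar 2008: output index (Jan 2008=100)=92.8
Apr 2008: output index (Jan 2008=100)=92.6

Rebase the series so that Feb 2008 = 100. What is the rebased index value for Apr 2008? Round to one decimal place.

Rebased(Apr 2008) = 92.6 / 92.3 × 100 = 100.3250

100.3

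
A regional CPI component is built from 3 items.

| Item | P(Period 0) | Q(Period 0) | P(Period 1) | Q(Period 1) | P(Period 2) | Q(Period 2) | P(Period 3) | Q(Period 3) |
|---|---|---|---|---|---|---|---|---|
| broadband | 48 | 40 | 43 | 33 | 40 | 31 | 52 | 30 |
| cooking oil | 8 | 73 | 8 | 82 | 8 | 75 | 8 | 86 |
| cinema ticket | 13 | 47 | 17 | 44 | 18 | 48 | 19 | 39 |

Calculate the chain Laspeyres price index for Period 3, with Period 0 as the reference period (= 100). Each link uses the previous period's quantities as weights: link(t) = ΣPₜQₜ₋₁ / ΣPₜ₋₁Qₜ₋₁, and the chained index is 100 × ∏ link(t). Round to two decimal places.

112.85

Link Period 0→Period 1:
ΣP(Period 1)Q(Period 0) = 43×40 + 8×73 + 17×47 = 1720 + 584 + 799 = 3103
ΣP(Period 0)Q(Period 0) = 48×40 + 8×73 + 13×47 = 1920 + 584 + 611 = 3115
link = 3103/3115 = 0.996148
Link Period 1→Period 2:
ΣP(Period 2)Q(Period 1) = 40×33 + 8×82 + 18×44 = 1320 + 656 + 792 = 2768
ΣP(Period 1)Q(Period 1) = 43×33 + 8×82 + 17×44 = 1419 + 656 + 748 = 2823
link = 2768/2823 = 0.980517
Link Period 2→Period 3:
ΣP(Period 3)Q(Period 2) = 52×31 + 8×75 + 19×48 = 1612 + 600 + 912 = 3124
ΣP(Period 2)Q(Period 2) = 40×31 + 8×75 + 18×48 = 1240 + 600 + 864 = 2704
link = 3124/2704 = 1.155325
Chained index = 100 × 0.996148 × 0.980517 × 1.155325 = 112.8452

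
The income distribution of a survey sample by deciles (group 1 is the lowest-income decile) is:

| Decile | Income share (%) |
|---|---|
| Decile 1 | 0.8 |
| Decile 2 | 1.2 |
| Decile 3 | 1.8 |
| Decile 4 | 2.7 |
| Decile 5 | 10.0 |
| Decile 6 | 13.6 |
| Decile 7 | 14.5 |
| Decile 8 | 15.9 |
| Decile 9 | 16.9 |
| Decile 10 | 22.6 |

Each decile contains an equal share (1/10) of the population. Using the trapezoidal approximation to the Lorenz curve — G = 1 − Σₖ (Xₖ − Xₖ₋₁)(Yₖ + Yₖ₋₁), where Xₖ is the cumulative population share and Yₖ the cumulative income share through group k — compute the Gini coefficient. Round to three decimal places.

0.416

Cumulative income shares Yₖ: 0.0080, 0.0200, 0.0380, 0.0650, 0.1650, 0.3010, 0.4460, 0.6050, 0.7740, 1.0000
Σ (Xₖ−Xₖ₋₁)(Yₖ+Yₖ₋₁) = (1/10)(0.0080+0.0000) + (1/10)(0.0200+0.0080) + (1/10)(0.0380+0.0200) + (1/10)(0.0650+0.0380) + (1/10)(0.1650+0.0650) + (1/10)(0.3010+0.1650) + (1/10)(0.4460+0.3010) + (1/10)(0.6050+0.4460) + (1/10)(0.7740+0.6050) + (1/10)(1.0000+0.7740)
  = 0.0008 + 0.0028 + 0.0058 + 0.0103 + 0.0230 + 0.0466 + 0.0747 + 0.1051 + 0.1379 + 0.1774 = 0.5844
G = 1 − 0.5844 = 0.4156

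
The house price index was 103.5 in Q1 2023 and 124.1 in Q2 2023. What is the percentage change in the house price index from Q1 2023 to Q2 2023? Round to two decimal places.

Change = (124.1 − 103.5) / 103.5 × 100
       = 20.6 / 103.5 × 100 = 19.9034%

19.90%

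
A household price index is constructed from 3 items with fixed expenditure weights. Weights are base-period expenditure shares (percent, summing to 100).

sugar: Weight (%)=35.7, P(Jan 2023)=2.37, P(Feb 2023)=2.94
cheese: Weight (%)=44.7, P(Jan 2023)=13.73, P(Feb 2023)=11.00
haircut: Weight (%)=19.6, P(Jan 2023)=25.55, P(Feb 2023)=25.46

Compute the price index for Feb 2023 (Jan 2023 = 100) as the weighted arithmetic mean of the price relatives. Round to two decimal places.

sugar: 35.7 × (2.94/2.37) = 35.7 × 1.240506 = 44.2861
cheese: 44.7 × (11.00/13.73) = 44.7 × 0.801165 = 35.8121
haircut: 19.6 × (25.46/25.55) = 19.6 × 0.996477 = 19.5310
Index = Σ wᵢ·(p₁ᵢ/p₀ᵢ) = 44.2861 + 35.8121 + 19.5310 = 99.6291

99.63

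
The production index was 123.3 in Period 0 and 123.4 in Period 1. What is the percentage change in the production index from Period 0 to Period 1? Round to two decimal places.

0.08%

Change = (123.4 − 123.3) / 123.3 × 100
       = 0.1 / 123.3 × 100 = 0.0811%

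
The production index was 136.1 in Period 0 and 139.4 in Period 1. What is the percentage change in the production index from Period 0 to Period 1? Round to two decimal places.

2.42%

Change = (139.4 − 136.1) / 136.1 × 100
       = 3.3 / 136.1 × 100 = 2.4247%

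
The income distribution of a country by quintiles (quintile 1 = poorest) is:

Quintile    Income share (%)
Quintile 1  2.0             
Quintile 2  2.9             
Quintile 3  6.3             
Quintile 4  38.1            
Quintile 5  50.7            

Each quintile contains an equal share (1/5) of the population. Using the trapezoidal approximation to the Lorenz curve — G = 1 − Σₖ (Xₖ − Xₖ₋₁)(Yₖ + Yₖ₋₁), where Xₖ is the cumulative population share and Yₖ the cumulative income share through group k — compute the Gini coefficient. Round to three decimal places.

Cumulative income shares Yₖ: 0.0200, 0.0490, 0.1120, 0.4930, 1.0000
Σ (Xₖ−Xₖ₋₁)(Yₖ+Yₖ₋₁) = (1/5)(0.0200+0.0000) + (1/5)(0.0490+0.0200) + (1/5)(0.1120+0.0490) + (1/5)(0.4930+0.1120) + (1/5)(1.0000+0.4930)
  = 0.0040 + 0.0138 + 0.0322 + 0.1210 + 0.2986 = 0.4696
G = 1 − 0.4696 = 0.5304

0.530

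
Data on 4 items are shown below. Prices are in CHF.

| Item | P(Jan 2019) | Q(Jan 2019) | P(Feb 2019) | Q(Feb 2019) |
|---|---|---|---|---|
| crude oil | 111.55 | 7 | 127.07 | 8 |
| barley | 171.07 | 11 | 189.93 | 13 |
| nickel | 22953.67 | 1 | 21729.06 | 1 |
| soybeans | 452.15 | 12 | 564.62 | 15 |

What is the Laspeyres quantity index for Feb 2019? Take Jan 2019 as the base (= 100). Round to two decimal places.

105.83

Laspeyres quantity index uses base-period prices as weights.
ΣP(Jan 2019)·Q(Feb 2019) = 111.55×8 + 171.07×13 + 22953.67×1 + 452.15×15 = 892.4 + 2223.91 + 22953.67 + 6782.25 = 32852.23
ΣP(Jan 2019)·Q(Jan 2019) = 111.55×7 + 171.07×11 + 22953.67×1 + 452.15×12 = 780.85 + 1881.77 + 22953.67 + 5425.8 = 31042.09
Index = 32852.23 / 31042.09 × 100 = 105.8312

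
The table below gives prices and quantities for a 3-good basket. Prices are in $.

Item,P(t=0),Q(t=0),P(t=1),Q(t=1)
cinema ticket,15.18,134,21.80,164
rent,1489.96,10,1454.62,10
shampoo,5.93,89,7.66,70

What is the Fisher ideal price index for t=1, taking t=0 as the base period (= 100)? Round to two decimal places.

Laspeyres component (base-period weights):
ΣP(t=1)Q(t=0) = 21.80×134 + 1454.62×10 + 7.66×89 = 2921.2 + 14546.2 + 681.74 = 18149.14
ΣP(t=0)Q(t=0) = 15.18×134 + 1489.96×10 + 5.93×89 = 2034.12 + 14899.6 + 527.77 = 17461.49
L = 18149.14 / 17461.49 × 100 = 103.9381
Paasche component (current-period weights):
ΣP(t=1)Q(t=1) = 21.80×164 + 1454.62×10 + 7.66×70 = 3575.2 + 14546.2 + 536.2 = 18657.6
ΣP(t=0)Q(t=1) = 15.18×164 + 1489.96×10 + 5.93×70 = 2489.52 + 14899.6 + 415.1 = 17804.22
P = 18657.6 / 17804.22 × 100 = 104.7931
Fisher = √(L × P) = √(103.9381 × 104.7931) = 104.3647

104.36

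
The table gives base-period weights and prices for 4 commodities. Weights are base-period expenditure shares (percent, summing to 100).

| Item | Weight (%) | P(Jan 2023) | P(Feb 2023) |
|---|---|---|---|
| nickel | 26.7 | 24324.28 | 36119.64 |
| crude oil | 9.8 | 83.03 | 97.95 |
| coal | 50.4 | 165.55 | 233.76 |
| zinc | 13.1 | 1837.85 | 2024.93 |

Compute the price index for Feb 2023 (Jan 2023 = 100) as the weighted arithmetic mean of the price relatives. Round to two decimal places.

136.81

nickel: 26.7 × (36119.64/24324.28) = 26.7 × 1.484921 = 39.6474
crude oil: 9.8 × (97.95/83.03) = 9.8 × 1.179694 = 11.5610
coal: 50.4 × (233.76/165.55) = 50.4 × 1.412021 = 71.1658
zinc: 13.1 × (2024.93/1837.85) = 13.1 × 1.101793 = 14.4335
Index = Σ wᵢ·(p₁ᵢ/p₀ᵢ) = 39.6474 + 11.5610 + 71.1658 + 14.4335 = 136.8077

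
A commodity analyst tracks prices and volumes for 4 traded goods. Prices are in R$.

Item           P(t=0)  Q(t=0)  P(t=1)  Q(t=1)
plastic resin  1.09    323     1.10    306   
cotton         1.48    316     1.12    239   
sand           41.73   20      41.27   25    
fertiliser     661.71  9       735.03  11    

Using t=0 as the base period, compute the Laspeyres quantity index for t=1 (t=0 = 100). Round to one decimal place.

118.4

Laspeyres quantity index uses base-period prices as weights.
ΣP(t=0)·Q(t=1) = 1.09×306 + 1.48×239 + 41.73×25 + 661.71×11 = 333.54 + 353.72 + 1043.25 + 7278.81 = 9009.32
ΣP(t=0)·Q(t=0) = 1.09×323 + 1.48×316 + 41.73×20 + 661.71×9 = 352.07 + 467.68 + 834.6 + 5955.39 = 7609.74
Index = 9009.32 / 7609.74 × 100 = 118.3920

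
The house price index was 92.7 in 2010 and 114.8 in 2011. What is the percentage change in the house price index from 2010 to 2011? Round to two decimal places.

23.84%

Change = (114.8 − 92.7) / 92.7 × 100
       = 22.1 / 92.7 × 100 = 23.8403%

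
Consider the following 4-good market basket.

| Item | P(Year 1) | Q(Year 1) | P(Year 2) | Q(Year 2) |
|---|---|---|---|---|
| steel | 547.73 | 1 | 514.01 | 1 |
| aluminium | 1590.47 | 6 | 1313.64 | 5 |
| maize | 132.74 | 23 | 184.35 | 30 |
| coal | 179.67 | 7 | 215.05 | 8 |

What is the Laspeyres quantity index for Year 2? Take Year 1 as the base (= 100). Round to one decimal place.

96.7

Laspeyres quantity index uses base-period prices as weights.
ΣP(Year 1)·Q(Year 2) = 547.73×1 + 1590.47×5 + 132.74×30 + 179.67×8 = 547.73 + 7952.35 + 3982.2 + 1437.36 = 13919.64
ΣP(Year 1)·Q(Year 1) = 547.73×1 + 1590.47×6 + 132.74×23 + 179.67×7 = 547.73 + 9542.82 + 3053.02 + 1257.69 = 14401.26
Index = 13919.64 / 14401.26 × 100 = 96.6557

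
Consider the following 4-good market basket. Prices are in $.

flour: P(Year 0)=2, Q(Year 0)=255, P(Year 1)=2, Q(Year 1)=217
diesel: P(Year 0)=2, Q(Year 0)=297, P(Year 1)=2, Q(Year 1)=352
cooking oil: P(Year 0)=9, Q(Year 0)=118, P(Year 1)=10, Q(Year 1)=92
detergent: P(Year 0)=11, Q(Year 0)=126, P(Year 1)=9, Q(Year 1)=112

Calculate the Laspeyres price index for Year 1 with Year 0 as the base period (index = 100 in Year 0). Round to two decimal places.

96.23

Laspeyres price index uses base-period quantities as weights.
ΣP(Year 1)·Q(Year 0) = 2×255 + 2×297 + 10×118 + 9×126 = 510 + 594 + 1180 + 1134 = 3418
ΣP(Year 0)·Q(Year 0) = 2×255 + 2×297 + 9×118 + 11×126 = 510 + 594 + 1062 + 1386 = 3552
Index = 3418 / 3552 × 100 = 96.2275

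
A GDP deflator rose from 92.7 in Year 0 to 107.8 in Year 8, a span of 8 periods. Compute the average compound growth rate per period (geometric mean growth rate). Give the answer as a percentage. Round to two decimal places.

1.90%

Growth factor = (107.8/92.7)^(1/8) = (1.162891)^(1/8) = 1.019043
Growth rate = 1.019043 − 1 = 0.019043 = 1.9043%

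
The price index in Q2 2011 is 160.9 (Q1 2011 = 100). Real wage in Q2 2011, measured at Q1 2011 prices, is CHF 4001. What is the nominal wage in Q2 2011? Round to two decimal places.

6437.61

Nominal = Real × (Index/100) = 4001 × (160.9/100)
        = 4001 × 1.609 = 6437.6090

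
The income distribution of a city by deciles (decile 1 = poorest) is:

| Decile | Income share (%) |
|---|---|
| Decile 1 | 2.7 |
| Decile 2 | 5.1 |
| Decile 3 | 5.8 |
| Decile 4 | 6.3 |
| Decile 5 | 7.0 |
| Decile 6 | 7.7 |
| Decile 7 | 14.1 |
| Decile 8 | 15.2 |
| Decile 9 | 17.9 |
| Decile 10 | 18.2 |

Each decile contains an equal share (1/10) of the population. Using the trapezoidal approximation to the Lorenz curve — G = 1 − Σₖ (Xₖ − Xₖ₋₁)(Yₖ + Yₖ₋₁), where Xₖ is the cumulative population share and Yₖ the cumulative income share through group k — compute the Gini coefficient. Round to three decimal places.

Cumulative income shares Yₖ: 0.0270, 0.0780, 0.1360, 0.1990, 0.2690, 0.3460, 0.4870, 0.6390, 0.8180, 1.0000
Σ (Xₖ−Xₖ₋₁)(Yₖ+Yₖ₋₁) = (1/10)(0.0270+0.0000) + (1/10)(0.0780+0.0270) + (1/10)(0.1360+0.0780) + (1/10)(0.1990+0.1360) + (1/10)(0.2690+0.1990) + (1/10)(0.3460+0.2690) + (1/10)(0.4870+0.3460) + (1/10)(0.6390+0.4870) + (1/10)(0.8180+0.6390) + (1/10)(1.0000+0.8180)
  = 0.0027 + 0.0105 + 0.0214 + 0.0335 + 0.0468 + 0.0615 + 0.0833 + 0.1126 + 0.1457 + 0.1818 = 0.6998
G = 1 − 0.6998 = 0.3002

0.300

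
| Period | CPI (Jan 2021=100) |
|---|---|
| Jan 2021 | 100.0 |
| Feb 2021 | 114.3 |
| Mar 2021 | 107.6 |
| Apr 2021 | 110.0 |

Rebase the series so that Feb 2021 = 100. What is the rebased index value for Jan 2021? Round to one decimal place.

Rebased(Jan 2021) = 100.0 / 114.3 × 100 = 87.4891

87.5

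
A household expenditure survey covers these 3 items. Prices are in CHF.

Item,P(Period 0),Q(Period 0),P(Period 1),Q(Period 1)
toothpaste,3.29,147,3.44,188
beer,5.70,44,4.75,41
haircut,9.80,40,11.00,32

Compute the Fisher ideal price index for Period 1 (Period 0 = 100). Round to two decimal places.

Laspeyres component (base-period weights):
ΣP(Period 1)Q(Period 0) = 3.44×147 + 4.75×44 + 11.00×40 = 505.68 + 209 + 440 = 1154.68
ΣP(Period 0)Q(Period 0) = 3.29×147 + 5.70×44 + 9.80×40 = 483.63 + 250.8 + 392 = 1126.43
L = 1154.68 / 1126.43 × 100 = 102.5079
Paasche component (current-period weights):
ΣP(Period 1)Q(Period 1) = 3.44×188 + 4.75×41 + 11.00×32 = 646.72 + 194.75 + 352 = 1193.47
ΣP(Period 0)Q(Period 1) = 3.29×188 + 5.70×41 + 9.80×32 = 618.52 + 233.7 + 313.6 = 1165.82
P = 1193.47 / 1165.82 × 100 = 102.3717
Fisher = √(L × P) = √(102.5079 × 102.3717) = 102.4398

102.44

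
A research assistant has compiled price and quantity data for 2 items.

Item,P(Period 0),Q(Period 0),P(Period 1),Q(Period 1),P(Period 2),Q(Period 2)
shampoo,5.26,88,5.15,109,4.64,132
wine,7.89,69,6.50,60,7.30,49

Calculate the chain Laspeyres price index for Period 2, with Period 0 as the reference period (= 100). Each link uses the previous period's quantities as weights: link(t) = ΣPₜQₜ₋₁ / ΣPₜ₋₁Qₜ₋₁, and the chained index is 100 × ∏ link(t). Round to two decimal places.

Link Period 0→Period 1:
ΣP(Period 1)Q(Period 0) = 5.15×88 + 6.50×69 = 453.2 + 448.5 = 901.7
ΣP(Period 0)Q(Period 0) = 5.26×88 + 7.89×69 = 462.88 + 544.41 = 1007.29
link = 901.7/1007.29 = 0.895174
Link Period 1→Period 2:
ΣP(Period 2)Q(Period 1) = 4.64×109 + 7.30×60 = 505.76 + 438 = 943.76
ΣP(Period 1)Q(Period 1) = 5.15×109 + 6.50×60 = 561.35 + 390 = 951.35
link = 943.76/951.35 = 0.992022
Chained index = 100 × 0.895174 × 0.992022 = 88.8032

88.80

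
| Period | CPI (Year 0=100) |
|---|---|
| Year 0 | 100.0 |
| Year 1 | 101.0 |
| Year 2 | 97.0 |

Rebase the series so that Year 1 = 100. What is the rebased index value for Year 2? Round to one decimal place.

Rebased(Year 2) = 97.0 / 101.0 × 100 = 96.0396

96.0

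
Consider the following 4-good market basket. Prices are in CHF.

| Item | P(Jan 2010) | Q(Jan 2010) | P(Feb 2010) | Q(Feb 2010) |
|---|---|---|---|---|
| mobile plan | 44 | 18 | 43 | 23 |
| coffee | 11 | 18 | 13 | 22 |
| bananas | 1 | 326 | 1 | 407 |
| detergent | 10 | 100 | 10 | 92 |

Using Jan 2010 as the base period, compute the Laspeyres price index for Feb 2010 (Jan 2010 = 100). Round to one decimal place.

100.8

Laspeyres price index uses base-period quantities as weights.
ΣP(Feb 2010)·Q(Jan 2010) = 43×18 + 13×18 + 1×326 + 10×100 = 774 + 234 + 326 + 1000 = 2334
ΣP(Jan 2010)·Q(Jan 2010) = 44×18 + 11×18 + 1×326 + 10×100 = 792 + 198 + 326 + 1000 = 2316
Index = 2334 / 2316 × 100 = 100.7772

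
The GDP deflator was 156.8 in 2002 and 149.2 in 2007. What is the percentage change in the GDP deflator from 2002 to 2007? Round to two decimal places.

Change = (149.2 − 156.8) / 156.8 × 100
       = -7.6 / 156.8 × 100 = -4.8469%

-4.85%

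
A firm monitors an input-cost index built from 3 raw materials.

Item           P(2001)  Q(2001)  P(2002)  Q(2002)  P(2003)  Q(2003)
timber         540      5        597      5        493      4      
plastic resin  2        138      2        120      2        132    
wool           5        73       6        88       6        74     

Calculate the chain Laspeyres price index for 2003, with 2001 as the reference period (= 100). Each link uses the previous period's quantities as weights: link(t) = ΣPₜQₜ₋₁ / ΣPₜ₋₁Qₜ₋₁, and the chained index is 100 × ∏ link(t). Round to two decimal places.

95.38

Link 2001→2002:
ΣP(2002)Q(2001) = 597×5 + 2×138 + 6×73 = 2985 + 276 + 438 = 3699
ΣP(2001)Q(2001) = 540×5 + 2×138 + 5×73 = 2700 + 276 + 365 = 3341
link = 3699/3341 = 1.107154
Link 2002→2003:
ΣP(2003)Q(2002) = 493×5 + 2×120 + 6×88 = 2465 + 240 + 528 = 3233
ΣP(2002)Q(2002) = 597×5 + 2×120 + 6×88 = 2985 + 240 + 528 = 3753
link = 3233/3753 = 0.861444
Chained index = 100 × 1.107154 × 0.861444 = 95.3751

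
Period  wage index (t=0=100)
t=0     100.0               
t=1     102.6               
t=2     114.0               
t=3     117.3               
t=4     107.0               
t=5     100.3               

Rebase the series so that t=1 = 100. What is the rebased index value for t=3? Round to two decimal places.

Rebased(t=3) = 117.3 / 102.6 × 100 = 114.3275

114.33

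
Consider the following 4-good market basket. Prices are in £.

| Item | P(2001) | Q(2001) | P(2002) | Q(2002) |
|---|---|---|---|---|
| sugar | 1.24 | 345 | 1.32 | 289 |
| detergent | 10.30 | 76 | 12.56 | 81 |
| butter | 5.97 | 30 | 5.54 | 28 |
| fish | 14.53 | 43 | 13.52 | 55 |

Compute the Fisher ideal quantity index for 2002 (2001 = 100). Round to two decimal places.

Laspeyres component (base-period weights):
ΣP(2001)Q(2002) = 1.24×289 + 10.30×81 + 5.97×28 + 14.53×55 = 358.36 + 834.3 + 167.16 + 799.15 = 2158.97
ΣP(2001)Q(2001) = 1.24×345 + 10.30×76 + 5.97×30 + 14.53×43 = 427.8 + 782.8 + 179.1 + 624.79 = 2014.49
L = 2158.97 / 2014.49 × 100 = 107.1720
Paasche component (current-period weights):
ΣP(2002)Q(2002) = 1.32×289 + 12.56×81 + 5.54×28 + 13.52×55 = 381.48 + 1017.36 + 155.12 + 743.6 = 2297.56
ΣP(2002)Q(2001) = 1.32×345 + 12.56×76 + 5.54×30 + 13.52×43 = 455.4 + 954.56 + 166.2 + 581.36 = 2157.52
P = 2297.56 / 2157.52 × 100 = 106.4908
Fisher = √(L × P) = √(107.1720 × 106.4908) = 106.8309

106.83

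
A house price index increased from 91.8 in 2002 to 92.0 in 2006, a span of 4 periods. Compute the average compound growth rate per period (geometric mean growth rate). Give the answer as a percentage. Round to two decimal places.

Growth factor = (92.0/91.8)^(1/4) = (1.002179)^(1/4) = 1.000544
Growth rate = 1.000544 − 1 = 0.000544 = 0.0544%

0.05%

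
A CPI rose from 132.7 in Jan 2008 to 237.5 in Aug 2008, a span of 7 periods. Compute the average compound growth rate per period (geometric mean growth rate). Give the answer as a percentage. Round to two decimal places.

8.67%

Growth factor = (237.5/132.7)^(1/7) = (1.789751)^(1/7) = 1.086709
Growth rate = 1.086709 − 1 = 0.086709 = 8.6709%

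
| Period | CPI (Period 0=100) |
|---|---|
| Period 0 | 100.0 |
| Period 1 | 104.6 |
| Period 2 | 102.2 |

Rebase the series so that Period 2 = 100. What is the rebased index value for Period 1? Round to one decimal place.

Rebased(Period 1) = 104.6 / 102.2 × 100 = 102.3483

102.3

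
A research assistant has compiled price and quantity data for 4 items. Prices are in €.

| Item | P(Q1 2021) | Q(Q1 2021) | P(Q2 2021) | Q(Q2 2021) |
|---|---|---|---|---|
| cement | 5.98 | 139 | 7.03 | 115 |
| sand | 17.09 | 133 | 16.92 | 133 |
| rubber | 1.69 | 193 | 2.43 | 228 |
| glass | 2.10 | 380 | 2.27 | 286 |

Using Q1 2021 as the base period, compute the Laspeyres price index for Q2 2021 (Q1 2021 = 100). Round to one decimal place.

107.8

Laspeyres price index uses base-period quantities as weights.
ΣP(Q2 2021)·Q(Q1 2021) = 7.03×139 + 16.92×133 + 2.43×193 + 2.27×380 = 977.17 + 2250.36 + 468.99 + 862.6 = 4559.12
ΣP(Q1 2021)·Q(Q1 2021) = 5.98×139 + 17.09×133 + 1.69×193 + 2.10×380 = 831.22 + 2272.97 + 326.17 + 798 = 4228.36
Index = 4559.12 / 4228.36 × 100 = 107.8224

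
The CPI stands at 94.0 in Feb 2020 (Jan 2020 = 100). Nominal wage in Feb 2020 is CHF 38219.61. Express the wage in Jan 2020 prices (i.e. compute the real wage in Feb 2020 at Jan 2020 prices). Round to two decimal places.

40659.16

Real = Nominal ÷ (Index/100) = 38219.61 ÷ (94.0/100)
     = 38219.61 ÷ 0.940 = 40659.1596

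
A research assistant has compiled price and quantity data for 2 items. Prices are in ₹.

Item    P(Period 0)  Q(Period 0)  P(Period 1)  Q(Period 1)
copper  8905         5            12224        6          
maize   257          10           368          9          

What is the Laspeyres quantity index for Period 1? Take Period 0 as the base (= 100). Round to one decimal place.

118.4

Laspeyres quantity index uses base-period prices as weights.
ΣP(Period 0)·Q(Period 1) = 8905×6 + 257×9 = 53430 + 2313 = 55743
ΣP(Period 0)·Q(Period 0) = 8905×5 + 257×10 = 44525 + 2570 = 47095
Index = 55743 / 47095 × 100 = 118.3629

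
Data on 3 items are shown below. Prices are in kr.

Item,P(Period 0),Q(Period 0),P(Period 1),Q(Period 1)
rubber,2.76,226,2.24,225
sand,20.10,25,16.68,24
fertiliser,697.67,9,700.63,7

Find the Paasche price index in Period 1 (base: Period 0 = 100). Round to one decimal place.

97.0

Paasche price index uses current-period quantities as weights.
ΣP(Period 1)·Q(Period 1) = 2.24×225 + 16.68×24 + 700.63×7 = 504 + 400.32 + 4904.41 = 5808.73
ΣP(Period 0)·Q(Period 1) = 2.76×225 + 20.10×24 + 697.67×7 = 621 + 482.4 + 4883.69 = 5987.09
Index = 5808.73 / 5987.09 × 100 = 97.0209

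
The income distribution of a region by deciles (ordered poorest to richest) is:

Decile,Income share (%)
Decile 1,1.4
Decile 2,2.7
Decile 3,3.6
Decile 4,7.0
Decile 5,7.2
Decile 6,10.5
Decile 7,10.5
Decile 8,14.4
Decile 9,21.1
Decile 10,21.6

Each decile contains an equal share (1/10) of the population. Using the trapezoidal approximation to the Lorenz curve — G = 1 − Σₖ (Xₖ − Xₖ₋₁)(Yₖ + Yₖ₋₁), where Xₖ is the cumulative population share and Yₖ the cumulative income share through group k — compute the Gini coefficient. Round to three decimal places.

Cumulative income shares Yₖ: 0.0140, 0.0410, 0.0770, 0.1470, 0.2190, 0.3240, 0.4290, 0.5730, 0.7840, 1.0000
Σ (Xₖ−Xₖ₋₁)(Yₖ+Yₖ₋₁) = (1/10)(0.0140+0.0000) + (1/10)(0.0410+0.0140) + (1/10)(0.0770+0.0410) + (1/10)(0.1470+0.0770) + (1/10)(0.2190+0.1470) + (1/10)(0.3240+0.2190) + (1/10)(0.4290+0.3240) + (1/10)(0.5730+0.4290) + (1/10)(0.7840+0.5730) + (1/10)(1.0000+0.7840)
  = 0.0014 + 0.0055 + 0.0118 + 0.0224 + 0.0366 + 0.0543 + 0.0753 + 0.1002 + 0.1357 + 0.1784 = 0.6216
G = 1 − 0.6216 = 0.3784

0.378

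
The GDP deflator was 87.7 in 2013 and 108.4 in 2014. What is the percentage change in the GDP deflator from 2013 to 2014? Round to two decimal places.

23.60%

Change = (108.4 − 87.7) / 87.7 × 100
       = 20.7 / 87.7 × 100 = 23.6032%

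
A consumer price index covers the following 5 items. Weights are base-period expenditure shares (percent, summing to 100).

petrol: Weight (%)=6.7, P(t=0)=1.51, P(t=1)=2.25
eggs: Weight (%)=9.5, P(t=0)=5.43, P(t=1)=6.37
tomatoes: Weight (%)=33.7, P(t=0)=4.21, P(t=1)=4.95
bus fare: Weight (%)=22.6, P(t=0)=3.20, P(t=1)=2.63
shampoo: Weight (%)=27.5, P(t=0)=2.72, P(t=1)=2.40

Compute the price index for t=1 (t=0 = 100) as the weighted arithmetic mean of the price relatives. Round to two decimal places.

petrol: 6.7 × (2.25/1.51) = 6.7 × 1.490066 = 9.9834
eggs: 9.5 × (6.37/5.43) = 9.5 × 1.173112 = 11.1446
tomatoes: 33.7 × (4.95/4.21) = 33.7 × 1.175772 = 39.6235
bus fare: 22.6 × (2.63/3.20) = 22.6 × 0.821875 = 18.5744
shampoo: 27.5 × (2.40/2.72) = 27.5 × 0.882353 = 24.2647
Index = Σ wᵢ·(p₁ᵢ/p₀ᵢ) = 9.9834 + 11.1446 + 39.6235 + 18.5744 + 24.2647 = 103.5906

103.59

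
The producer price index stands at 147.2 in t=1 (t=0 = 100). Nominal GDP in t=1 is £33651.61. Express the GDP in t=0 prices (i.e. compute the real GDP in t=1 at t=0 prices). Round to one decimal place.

Real = Nominal ÷ (Index/100) = 33651.61 ÷ (147.2/100)
     = 33651.61 ÷ 1.472 = 22861.1481

22861.1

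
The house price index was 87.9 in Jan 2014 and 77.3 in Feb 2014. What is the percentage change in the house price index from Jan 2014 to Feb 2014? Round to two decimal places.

-12.06%

Change = (77.3 − 87.9) / 87.9 × 100
       = -10.6 / 87.9 × 100 = -12.0592%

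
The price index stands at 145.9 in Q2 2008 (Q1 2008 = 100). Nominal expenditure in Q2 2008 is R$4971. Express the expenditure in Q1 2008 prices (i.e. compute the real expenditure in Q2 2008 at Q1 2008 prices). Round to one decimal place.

Real = Nominal ÷ (Index/100) = 4971 ÷ (145.9/100)
     = 4971 ÷ 1.459 = 3407.1282

3407.1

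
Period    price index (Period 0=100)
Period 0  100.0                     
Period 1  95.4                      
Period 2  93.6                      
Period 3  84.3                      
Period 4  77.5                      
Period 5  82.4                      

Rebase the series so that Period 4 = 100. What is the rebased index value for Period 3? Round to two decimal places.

108.77

Rebased(Period 3) = 84.3 / 77.5 × 100 = 108.7742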